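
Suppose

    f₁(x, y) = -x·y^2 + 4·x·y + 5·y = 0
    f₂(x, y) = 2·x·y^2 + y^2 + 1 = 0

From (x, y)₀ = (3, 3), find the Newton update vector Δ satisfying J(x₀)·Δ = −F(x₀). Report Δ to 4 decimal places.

(-7.4444, 1.6667)

At (3, 3): F = (24.0000, 64.0000).
Jacobian J = [[-y^2 + 4·y, -2·x·y + 4·x + 5], [2·y^2, 4·x·y + 2·y]].
At the point, J = [[3.0000, -1.0000], [18.0000, 42.0000]] (det J = 144.0000).
Solving J·Δ = −F gives Δ = (-7.4444, 1.6667).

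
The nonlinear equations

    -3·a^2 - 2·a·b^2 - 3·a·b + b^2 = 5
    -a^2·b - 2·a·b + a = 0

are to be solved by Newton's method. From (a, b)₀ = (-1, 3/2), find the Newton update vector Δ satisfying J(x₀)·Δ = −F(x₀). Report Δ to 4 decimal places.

(-0.1833, -0.3167)

At (-1, 3/2): F = (3.2500, 0.5000).
Jacobian J = [[-6·a - 2·b^2 - 3·b, -4·a·b - 3·a + 2·b], [-2·a·b - 2·b + 1, -a^2 - 2·a]].
At the point, J = [[-3.0000, 12.0000], [1.0000, 1.0000]] (det J = -15.0000).
Solving J·Δ = −F gives Δ = (-0.1833, -0.3167).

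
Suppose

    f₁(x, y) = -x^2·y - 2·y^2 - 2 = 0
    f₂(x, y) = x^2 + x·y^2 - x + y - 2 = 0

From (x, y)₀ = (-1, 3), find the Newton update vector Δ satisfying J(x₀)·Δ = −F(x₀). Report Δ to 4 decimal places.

(-0.7708, -2.1250)

At (-1, 3): F = (-23.0000, -6.0000).
Jacobian J = [[-2·x·y, -x^2 - 4·y], [2·x + y^2 - 1, 2·x·y + 1]].
At the point, J = [[6.0000, -13.0000], [6.0000, -5.0000]] (det J = 48.0000).
Solving J·Δ = −F gives Δ = (-0.7708, -2.1250).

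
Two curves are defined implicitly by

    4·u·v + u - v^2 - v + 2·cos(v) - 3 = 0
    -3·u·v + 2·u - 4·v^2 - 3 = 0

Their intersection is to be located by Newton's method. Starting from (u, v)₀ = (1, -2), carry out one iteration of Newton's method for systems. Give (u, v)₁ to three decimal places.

(0.568, -0.888)

At (1, -2): F = (-12.83229, -11.000).
Jacobian J = [[4·v + 1, 4·u - 2·v - 2·sin(v) - 1], [-3·v + 2, -3·u - 8·v]].
At the point, J = [[-7.000, 8.81859], [8.000, 13.000]] (det J = -161.54876).
Solving J·Δ = −F gives Δ = (-0.432, 1.112).
Then the next iterate is (u, v)₁ = (0.568, -0.888).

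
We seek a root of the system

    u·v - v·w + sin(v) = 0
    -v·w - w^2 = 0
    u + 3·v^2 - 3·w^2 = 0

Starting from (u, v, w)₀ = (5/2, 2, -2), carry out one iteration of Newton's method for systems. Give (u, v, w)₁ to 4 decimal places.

(0.0000, 1.1931, -1.1931)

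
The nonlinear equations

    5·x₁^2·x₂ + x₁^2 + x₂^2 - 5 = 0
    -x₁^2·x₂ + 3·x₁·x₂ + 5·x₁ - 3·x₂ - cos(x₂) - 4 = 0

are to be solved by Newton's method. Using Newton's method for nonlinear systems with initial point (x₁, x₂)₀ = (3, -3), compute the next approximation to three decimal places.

(1.457, -3.195)

At (3, -3): F = (-122.000, 20.98999).
Jacobian J = [[10·x₁·x₂ + 2·x₁, 5·x₁^2 + 2·x₂], [-2·x₁·x₂ + 3·x₂ + 5, -x₁^2 + 3·x₁ + sin(x₂) - 3]].
At the point, J = [[-84.000, 39.000], [14.000, -3.14112]] (det J = -282.14592).
Solving J·Δ = −F gives Δ = (-1.543, -0.195).
Then the next iterate is (x₁, x₂)₁ = (1.457, -3.195).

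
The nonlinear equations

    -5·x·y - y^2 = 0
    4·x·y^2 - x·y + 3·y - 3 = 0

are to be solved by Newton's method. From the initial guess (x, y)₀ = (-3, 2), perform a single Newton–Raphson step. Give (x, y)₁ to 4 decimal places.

(-0.5075, 1.9023)

At (-3, 2): F = (26.0000, -39.0000).
Jacobian J = [[-5·y, -5·x - 2·y], [4·y^2 - y, 8·x·y - x + 3]].
At the point, J = [[-10.0000, 11.0000], [14.0000, -42.0000]] (det J = 266.0000).
Solving J·Δ = −F gives Δ = (2.4925, -0.0977).
Then the next iterate is (x, y)₁ = (-0.5075, 1.9023).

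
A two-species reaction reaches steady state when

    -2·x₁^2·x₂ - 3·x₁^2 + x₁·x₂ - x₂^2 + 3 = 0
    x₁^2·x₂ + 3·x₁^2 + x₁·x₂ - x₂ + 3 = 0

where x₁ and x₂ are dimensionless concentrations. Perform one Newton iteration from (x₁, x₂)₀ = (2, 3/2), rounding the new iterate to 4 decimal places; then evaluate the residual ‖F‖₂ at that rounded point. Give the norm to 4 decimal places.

8.1135

At (2, 3/2): F = (-20.2500, 22.5000).
Jacobian J = [[-4·x₁·x₂ - 6·x₁ + x₂, -2·x₁^2 + x₁ - 2·x₂], [2·x₁·x₂ + 6·x₁ + x₂, x₁^2 + x₁ - 1]].
At the point, J = [[-22.5000, -9.0000], [19.5000, 5.0000]] (det J = 63.0000).
Solving J·Δ = −F gives Δ = (-1.6071, 1.7679).
Then the next iterate is (x₁, x₂)₁ = (0.3929, 3.2679).
Re-evaluating at (0.3929, 3.2679): F = (-7.867258, 1.983636), so ‖F‖₂ = 8.1135.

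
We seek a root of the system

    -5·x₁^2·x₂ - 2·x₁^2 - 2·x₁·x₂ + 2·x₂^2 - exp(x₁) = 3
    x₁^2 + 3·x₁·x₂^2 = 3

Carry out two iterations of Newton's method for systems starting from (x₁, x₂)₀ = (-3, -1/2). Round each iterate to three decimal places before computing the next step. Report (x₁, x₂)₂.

At (-3, -1/2): F = (-1.04979, 3.750).
Jacobian J = [[-10·x₁·x₂ - 4·x₁ - 2·x₂ - exp(x₁), -5·x₁^2 - 2·x₁ + 4·x₂], [2·x₁ + 3·x₂^2, 6·x₁·x₂]].
At the point, J = [[-2.04979, -41.000], [-5.250, 9.000]] (det J = -233.69808).
Solving J·Δ = −F gives Δ = (0.617, -0.056).
Then the next iterate is (x₁, x₂)₁ = (-2.383, -0.556).
Round to (-2.383, -0.556) and repeat: F = (-0.69452, 0.46868), J = [[-2.69775, -25.85145], [-3.83859, 7.94969]].
Δ = (0.055, -0.033), so (x₁, x₂)₂ = (-2.328, -0.589).

(-2.328, -0.589)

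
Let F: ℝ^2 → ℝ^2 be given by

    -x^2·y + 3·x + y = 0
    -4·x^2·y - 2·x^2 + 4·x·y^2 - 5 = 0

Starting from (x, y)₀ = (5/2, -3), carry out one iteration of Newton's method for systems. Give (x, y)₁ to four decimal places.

At (5/2, -3): F = (23.2500, 147.5000).
Jacobian J = [[-2·x·y + 3, -x^2 + 1], [-8·x·y - 4·x + 4·y^2, -4·x^2 + 8·x·y]].
At the point, J = [[18.0000, -5.2500], [86.0000, -85.0000]] (det J = -1078.5000).
Solving J·Δ = −F gives Δ = (-1.1144, 0.6078).
Then the next iterate is (x, y)₁ = (1.3856, -2.3922).

(1.3856, -2.3922)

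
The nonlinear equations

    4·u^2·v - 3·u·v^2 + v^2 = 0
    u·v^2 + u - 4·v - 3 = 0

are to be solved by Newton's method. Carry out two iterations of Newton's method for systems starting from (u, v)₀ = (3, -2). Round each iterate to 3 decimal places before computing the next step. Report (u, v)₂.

(2.064, -0.392)

At (3, -2): F = (-104.000, 20.000).
Jacobian J = [[8·u·v - 3·v^2, 4·u^2 - 6·u·v + 2·v], [v^2 + 1, 2·u·v - 4]].
At the point, J = [[-60.000, 68.000], [5.000, -16.000]] (det J = 620.000).
Solving J·Δ = −F gives Δ = (-0.490, 1.097).
Then the next iterate is (u, v)₁ = (2.510, -0.903).
Round to (2.510, -0.903) and repeat: F = (-28.08058, 5.16868), J = [[-20.57847, 36.99358], [1.81541, -8.53306]].
Δ = (-0.446, 0.511), so (u, v)₂ = (2.064, -0.392).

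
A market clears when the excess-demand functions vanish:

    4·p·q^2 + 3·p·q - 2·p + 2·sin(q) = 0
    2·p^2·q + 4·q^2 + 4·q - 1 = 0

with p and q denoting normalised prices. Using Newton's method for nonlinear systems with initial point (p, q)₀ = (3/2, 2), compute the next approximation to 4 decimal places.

(2.1697, 0.3658)

At (3/2, 2): F = (31.818595, 32.0000).
Jacobian J = [[4·q^2 + 3·q - 2, 8·p·q + 3·p + 2·cos(q)], [4·p·q, 2·p^2 + 8·q + 4]].
At the point, J = [[20.0000, 27.667706], [12.0000, 24.5000]] (det J = 157.987524).
Solving J·Δ = −F gives Δ = (0.6697, -1.6342).
Then the next iterate is (p, q)₁ = (2.1697, 0.3658).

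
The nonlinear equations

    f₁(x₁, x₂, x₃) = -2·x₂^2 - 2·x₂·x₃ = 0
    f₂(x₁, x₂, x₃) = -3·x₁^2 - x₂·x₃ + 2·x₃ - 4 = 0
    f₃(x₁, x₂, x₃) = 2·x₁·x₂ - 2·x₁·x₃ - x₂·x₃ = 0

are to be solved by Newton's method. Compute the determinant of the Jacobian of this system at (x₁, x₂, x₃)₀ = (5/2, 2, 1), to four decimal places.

1282.0000

J = [[0, -4·x₂ - 2·x₃, -2·x₂], [-6·x₁, -x₃, -x₂ + 2], [2·x₂ - 2·x₃, 2·x₁ - x₃, -2·x₁ - x₂]].
At the point, J = [[0.0000, -10.0000, -4.0000], [-15.0000, -1.0000, 0.0000], [2.0000, 4.0000, -7.0000]].
det J = 1282.0000.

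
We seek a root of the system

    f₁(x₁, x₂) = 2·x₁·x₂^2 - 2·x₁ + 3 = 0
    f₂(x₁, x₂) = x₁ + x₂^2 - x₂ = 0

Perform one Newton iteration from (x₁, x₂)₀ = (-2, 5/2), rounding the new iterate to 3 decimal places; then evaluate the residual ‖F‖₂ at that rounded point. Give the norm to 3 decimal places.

4.476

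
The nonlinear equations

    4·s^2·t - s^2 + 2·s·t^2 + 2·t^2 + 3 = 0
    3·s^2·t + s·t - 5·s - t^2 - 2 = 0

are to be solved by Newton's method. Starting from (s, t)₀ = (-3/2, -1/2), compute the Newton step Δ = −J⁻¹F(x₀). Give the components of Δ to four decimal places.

At (-3/2, -1/2): F = (-4.0000, 2.6250).
Jacobian J = [[8·s·t - 2·s + 2·t^2, 4·s^2 + 4·s·t + 4·t], [6·s·t + t - 5, 3·s^2 + s - 2·t]].
At the point, J = [[9.5000, 10.0000], [-1.0000, 6.2500]] (det J = 69.3750).
Solving J·Δ = −F gives Δ = (0.7387, -0.3018).

(0.7387, -0.3018)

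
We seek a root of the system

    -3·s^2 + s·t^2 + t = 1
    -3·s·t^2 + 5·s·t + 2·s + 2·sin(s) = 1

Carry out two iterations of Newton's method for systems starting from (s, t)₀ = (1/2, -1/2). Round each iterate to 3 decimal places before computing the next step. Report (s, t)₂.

(0.551, 0.036)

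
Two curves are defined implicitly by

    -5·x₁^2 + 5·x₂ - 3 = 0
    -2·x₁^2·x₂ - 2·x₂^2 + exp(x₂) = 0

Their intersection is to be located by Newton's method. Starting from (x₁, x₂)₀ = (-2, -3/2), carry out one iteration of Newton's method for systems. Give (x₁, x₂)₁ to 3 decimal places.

At (-2, -3/2): F = (-30.500, 7.72313).
Jacobian J = [[-10·x₁, 5], [-4·x₁·x₂, -2·x₁^2 - 4·x₂ + exp(x₂)]].
At the point, J = [[20.000, 5.000], [-12.000, -1.77687]] (det J = 24.46260).
Solving J·Δ = −F gives Δ = (-0.637, 8.647).
Then the next iterate is (x₁, x₂)₁ = (-2.637, 7.147).

(-2.637, 7.147)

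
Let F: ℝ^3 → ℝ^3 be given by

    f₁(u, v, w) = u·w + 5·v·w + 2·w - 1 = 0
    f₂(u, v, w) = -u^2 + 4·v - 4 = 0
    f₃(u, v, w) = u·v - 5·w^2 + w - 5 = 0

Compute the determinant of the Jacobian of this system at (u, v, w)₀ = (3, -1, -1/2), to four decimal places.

-102.0000

J = [[w, 5·w, u + 5·v + 2], [-2·u, 4, 0], [v, u, -10·w + 1]].
At the point, J = [[-0.5000, -2.5000, 0.0000], [-6.0000, 4.0000, 0.0000], [-1.0000, 3.0000, 6.0000]].
det J = -102.0000.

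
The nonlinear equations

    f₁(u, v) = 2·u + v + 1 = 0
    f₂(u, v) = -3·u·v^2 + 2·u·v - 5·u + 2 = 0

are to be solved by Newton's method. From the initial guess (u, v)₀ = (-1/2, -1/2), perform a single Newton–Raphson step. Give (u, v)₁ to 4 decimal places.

(1.8571, -4.7143)

At (-1/2, -1/2): F = (-0.5000, 5.3750).
Jacobian J = [[2, 1], [-3·v^2 + 2·v - 5, -6·u·v + 2·u]].
At the point, J = [[2.0000, 1.0000], [-6.7500, -2.5000]] (det J = 1.7500).
Solving J·Δ = −F gives Δ = (2.3571, -4.2143).
Then the next iterate is (u, v)₁ = (1.8571, -4.7143).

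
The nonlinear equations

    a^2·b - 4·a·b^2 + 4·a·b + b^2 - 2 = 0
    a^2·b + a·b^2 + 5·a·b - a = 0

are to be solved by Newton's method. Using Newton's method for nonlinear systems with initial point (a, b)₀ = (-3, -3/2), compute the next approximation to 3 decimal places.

(-6.238, -0.281)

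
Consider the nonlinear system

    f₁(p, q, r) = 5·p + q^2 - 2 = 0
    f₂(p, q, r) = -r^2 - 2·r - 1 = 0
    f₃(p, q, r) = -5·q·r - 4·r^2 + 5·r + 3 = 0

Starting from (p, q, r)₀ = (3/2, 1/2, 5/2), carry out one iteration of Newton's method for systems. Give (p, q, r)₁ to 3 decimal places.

At (3/2, 1/2, 5/2): F = (5.750, -12.250, -15.750).
Jacobian J = [[5, 2·q, 0], [0, 0, -2·r - 2], [0, -5·r, -5·q - 8·r + 5]].
At the point, J = [[5.000, 1.000, 0.000], [0.000, 0.000, -7.000], [0.000, -12.500, -17.500]] (det J = -437.500).
Solving J·Δ = −F gives Δ = (-1.388, 1.190, -1.750).
Then the next iterate is (p, q, r)₁ = (0.112, 1.690, 0.750).

(0.112, 1.690, 0.750)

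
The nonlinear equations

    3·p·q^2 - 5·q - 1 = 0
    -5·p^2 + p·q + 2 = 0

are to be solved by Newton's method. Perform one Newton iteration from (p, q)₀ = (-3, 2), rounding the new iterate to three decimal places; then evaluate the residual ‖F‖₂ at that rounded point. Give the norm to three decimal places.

At (-3, 2): F = (-47.000, -49.000).
Jacobian J = [[3·q^2, 6·p·q - 5], [-10·p + q, p]].
At the point, J = [[12.000, -41.000], [32.000, -3.000]] (det J = 1276.000).
Solving J·Δ = −F gives Δ = (1.464, -0.718).
Then the next iterate is (p, q)₁ = (-1.536, 1.282).
Re-evaluating at (-1.536, 1.282): F = (-14.98336, -11.76563), so ‖F‖₂ = 19.051.

19.051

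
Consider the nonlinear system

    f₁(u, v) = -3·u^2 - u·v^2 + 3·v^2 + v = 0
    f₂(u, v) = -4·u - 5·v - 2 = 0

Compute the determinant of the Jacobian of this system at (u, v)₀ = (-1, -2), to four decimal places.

-70.0000

J = [[-6·u - v^2, -2·u·v + 6·v + 1], [-4, -5]].
At the point, J = [[2.0000, -15.0000], [-4.0000, -5.0000]].
det J = -70.0000.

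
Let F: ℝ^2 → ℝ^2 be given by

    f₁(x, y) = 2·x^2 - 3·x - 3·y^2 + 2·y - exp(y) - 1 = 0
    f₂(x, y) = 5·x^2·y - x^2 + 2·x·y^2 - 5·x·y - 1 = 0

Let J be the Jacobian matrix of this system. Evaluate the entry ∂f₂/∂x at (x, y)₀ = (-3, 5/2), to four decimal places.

-69.0000

∂f₂/∂x = 10·x·y - 2·x + 2·y^2 - 5·y.
At (-3, 5/2) this is -69.0000.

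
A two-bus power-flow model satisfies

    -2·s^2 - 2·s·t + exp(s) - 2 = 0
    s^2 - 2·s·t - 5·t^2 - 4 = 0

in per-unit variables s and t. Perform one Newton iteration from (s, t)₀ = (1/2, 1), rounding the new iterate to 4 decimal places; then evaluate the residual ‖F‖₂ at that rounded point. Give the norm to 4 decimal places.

At (1/2, 1): F = (-1.851279, -9.7500).
Jacobian J = [[-4·s - 2·t + exp(s), -2·s], [2·s - 2·t, -2·s - 10·t]].
At the point, J = [[-2.351279, -1.0000], [-1.0000, -11.0000]] (det J = 24.864066).
Solving J·Δ = −F gives Δ = (-0.4269, -0.8476).
Then the next iterate is (s, t)₁ = (0.0731, 0.1524).
Re-evaluating at (0.0731, 0.1524): F = (-0.957130, -4.133066), so ‖F‖₂ = 4.2424.

4.2424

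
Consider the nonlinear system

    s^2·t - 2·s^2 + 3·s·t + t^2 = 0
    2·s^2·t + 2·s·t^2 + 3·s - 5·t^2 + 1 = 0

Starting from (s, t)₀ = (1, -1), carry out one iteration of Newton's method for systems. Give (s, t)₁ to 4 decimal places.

(0.4865, -0.8108)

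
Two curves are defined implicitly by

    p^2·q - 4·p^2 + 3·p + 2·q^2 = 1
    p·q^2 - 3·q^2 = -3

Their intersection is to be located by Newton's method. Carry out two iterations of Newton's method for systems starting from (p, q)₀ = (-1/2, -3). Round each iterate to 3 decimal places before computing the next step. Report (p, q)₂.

(-0.249, -1.141)

At (-1/2, -3): F = (13.750, -28.500).
Jacobian J = [[2·p·q - 8·p + 3, p^2 + 4·q], [q^2, 2·p·q - 6·q]].
At the point, J = [[10.000, -11.750], [9.000, 21.000]] (det J = 315.750).
Solving J·Δ = −F gives Δ = (0.146, 1.295).
Then the next iterate is (p, q)₁ = (-0.354, -1.705).
Round to (-0.354, -1.705) and repeat: F = (3.03712, -6.75016), J = [[7.03914, -6.69468], [2.90703, 11.43714]].
Δ = (0.105, 0.564), so (p, q)₂ = (-0.249, -1.141).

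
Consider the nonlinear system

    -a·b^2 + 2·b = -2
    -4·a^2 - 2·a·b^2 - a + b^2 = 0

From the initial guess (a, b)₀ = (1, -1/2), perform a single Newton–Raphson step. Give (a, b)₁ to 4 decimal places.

At (1, -1/2): F = (0.7500, -5.2500).
Jacobian J = [[-b^2, -2·a·b + 2], [-8·a - 2·b^2 - 1, -4·a·b + 2·b]].
At the point, J = [[-0.2500, 3.0000], [-9.5000, 1.0000]] (det J = 28.2500).
Solving J·Δ = −F gives Δ = (-0.5841, -0.2987).
Then the next iterate is (a, b)₁ = (0.4159, -0.7987).

(0.4159, -0.7987)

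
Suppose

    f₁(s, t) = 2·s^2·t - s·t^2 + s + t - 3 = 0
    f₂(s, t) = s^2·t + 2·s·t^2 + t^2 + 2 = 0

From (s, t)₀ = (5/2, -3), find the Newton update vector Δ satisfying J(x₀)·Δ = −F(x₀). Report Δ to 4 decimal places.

At (5/2, -3): F = (-63.5000, 37.2500).
Jacobian J = [[4·s·t - t^2 + 1, 2·s^2 - 2·s·t + 1], [2·s·t + 2·t^2, s^2 + 4·s·t + 2·t]].
At the point, J = [[-38.0000, 28.5000], [3.0000, -29.7500]] (det J = 1045.0000).
Solving J·Δ = −F gives Δ = (-0.7919, 1.1722).

(-0.7919, 1.1722)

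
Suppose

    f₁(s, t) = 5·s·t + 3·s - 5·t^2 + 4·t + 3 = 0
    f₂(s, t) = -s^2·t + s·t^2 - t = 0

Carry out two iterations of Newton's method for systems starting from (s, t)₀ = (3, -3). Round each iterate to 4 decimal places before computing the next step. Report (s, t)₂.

(1.9166, -0.7115)

At (3, -3): F = (-90.0000, 57.0000).
Jacobian J = [[5·t + 3, 5·s - 10·t + 4], [-2·s·t + t^2, -s^2 + 2·s·t - 1]].
At the point, J = [[-12.0000, 49.0000], [27.0000, -28.0000]] (det J = -987.0000).
Solving J·Δ = −F gives Δ = (-0.2766, 1.7690).
Then the next iterate is (s, t)₁ = (2.7234, -1.2310).
Round to (2.7234, -1.2310) and repeat: F = (-18.093132, 14.488147), J = [[-3.1550, 29.9270], [8.220372, -15.121918]].
Δ = (-0.8068, 0.5195), so (s, t)₂ = (1.9166, -0.7115).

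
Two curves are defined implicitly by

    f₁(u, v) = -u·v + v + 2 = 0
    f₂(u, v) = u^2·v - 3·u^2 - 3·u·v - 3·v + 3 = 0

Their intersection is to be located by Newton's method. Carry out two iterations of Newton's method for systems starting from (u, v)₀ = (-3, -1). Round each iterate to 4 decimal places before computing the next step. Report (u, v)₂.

(-1.0141, -0.9562)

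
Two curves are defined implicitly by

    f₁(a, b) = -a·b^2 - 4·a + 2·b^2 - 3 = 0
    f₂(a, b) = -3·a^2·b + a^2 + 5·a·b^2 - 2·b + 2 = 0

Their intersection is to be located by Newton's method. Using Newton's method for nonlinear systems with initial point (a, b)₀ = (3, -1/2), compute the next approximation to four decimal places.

At (3, -1/2): F = (-15.2500, 29.2500).
Jacobian J = [[-b^2 - 4, -2·a·b + 4·b], [-6·a·b + 2·a + 5·b^2, -3·a^2 + 10·a·b - 2]].
At the point, J = [[-4.2500, 1.0000], [16.2500, -44.0000]] (det J = 170.7500).
Solving J·Δ = −F gives Δ = (-3.7584, -0.7233).
Then the next iterate is (a, b)₁ = (-0.7584, -1.2233).

(-0.7584, -1.2233)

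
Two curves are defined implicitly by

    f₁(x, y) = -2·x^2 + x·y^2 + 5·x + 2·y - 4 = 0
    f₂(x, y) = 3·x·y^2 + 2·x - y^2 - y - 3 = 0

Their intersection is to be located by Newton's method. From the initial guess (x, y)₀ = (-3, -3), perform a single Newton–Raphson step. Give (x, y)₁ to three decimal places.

(-0.683, -2.512)

At (-3, -3): F = (-70.000, -96.000).
Jacobian J = [[-4·x + y^2 + 5, 2·x·y + 2], [3·y^2 + 2, 6·x·y - 2·y - 1]].
At the point, J = [[26.000, 20.000], [29.000, 59.000]] (det J = 954.000).
Solving J·Δ = −F gives Δ = (2.317, 0.488).
Then the next iterate is (x, y)₁ = (-0.683, -2.512).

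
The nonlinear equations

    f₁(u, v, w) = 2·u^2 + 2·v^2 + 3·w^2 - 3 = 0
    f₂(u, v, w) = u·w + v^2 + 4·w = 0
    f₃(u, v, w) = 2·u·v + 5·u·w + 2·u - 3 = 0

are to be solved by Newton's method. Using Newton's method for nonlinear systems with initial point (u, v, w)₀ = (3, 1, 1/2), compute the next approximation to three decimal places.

(1.227, 2.614, -0.477)

At (3, 1, 1/2): F = (17.750, 4.500, 16.500).
Jacobian J = [[4·u, 4·v, 6·w], [w, 2·v, u + 4], [2·v + 5·w + 2, 2·u, 5·u]].
At the point, J = [[12.000, 4.000, 3.000], [0.500, 2.000, 7.000], [6.500, 6.000, 15.000]] (det J = -22.000).
Solving J·Δ = −F gives Δ = (-1.773, 1.614, -0.977).
Then the next iterate is (u, v, w)₁ = (1.227, 2.614, -0.477).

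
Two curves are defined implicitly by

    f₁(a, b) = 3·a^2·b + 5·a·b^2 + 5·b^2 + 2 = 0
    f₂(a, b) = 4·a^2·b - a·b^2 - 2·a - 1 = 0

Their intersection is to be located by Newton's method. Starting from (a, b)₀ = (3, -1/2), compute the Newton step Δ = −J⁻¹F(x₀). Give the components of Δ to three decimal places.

At (3, -1/2): F = (-6.500, -25.750).
Jacobian J = [[6·a·b + 5·b^2, 3·a^2 + 10·a·b + 10·b], [8·a·b - b^2 - 2, 4·a^2 - 2·a·b]].
At the point, J = [[-7.750, 7.000], [-14.250, 39.000]] (det J = -202.500).
Solving J·Δ = −F gives Δ = (-0.362, 0.528).

(-0.362, 0.528)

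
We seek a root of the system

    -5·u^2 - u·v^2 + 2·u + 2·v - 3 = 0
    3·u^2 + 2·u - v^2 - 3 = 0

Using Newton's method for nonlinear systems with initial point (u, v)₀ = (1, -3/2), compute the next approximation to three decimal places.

(0.541, -0.192)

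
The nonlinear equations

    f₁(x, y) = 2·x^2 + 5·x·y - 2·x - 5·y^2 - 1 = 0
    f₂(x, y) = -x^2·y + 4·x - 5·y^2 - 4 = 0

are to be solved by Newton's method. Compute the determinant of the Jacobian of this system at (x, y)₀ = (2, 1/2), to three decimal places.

-86.500

J = [[4·x + 5·y - 2, 5·x - 10·y], [-2·x·y + 4, -x^2 - 10·y]].
At the point, J = [[8.500, 5.000], [2.000, -9.000]].
det J = -86.500.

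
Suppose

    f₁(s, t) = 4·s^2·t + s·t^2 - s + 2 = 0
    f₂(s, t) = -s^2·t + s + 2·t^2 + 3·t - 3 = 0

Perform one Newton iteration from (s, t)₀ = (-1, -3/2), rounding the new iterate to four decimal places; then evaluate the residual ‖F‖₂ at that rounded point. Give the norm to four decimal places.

3.4349

At (-1, -3/2): F = (-5.2500, -2.5000).
Jacobian J = [[8·s·t + t^2 - 1, 4·s^2 + 2·s·t], [-2·s·t + 1, -s^2 + 4·t + 3]].
At the point, J = [[13.2500, 7.0000], [-2.0000, -4.0000]] (det J = -39.0000).
Solving J·Δ = −F gives Δ = (0.9872, -1.1186).
Then the next iterate is (s, t)₁ = (-0.0128, -2.6186).
Re-evaluating at (-0.0128, -2.6186): F = (1.923313, 2.845961), so ‖F‖₂ = 3.4349.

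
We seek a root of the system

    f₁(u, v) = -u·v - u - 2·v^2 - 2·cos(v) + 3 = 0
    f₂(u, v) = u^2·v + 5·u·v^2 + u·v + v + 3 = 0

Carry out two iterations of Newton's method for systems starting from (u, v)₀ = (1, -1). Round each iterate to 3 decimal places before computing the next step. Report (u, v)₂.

(-0.555, -0.965)

At (1, -1): F = (-0.08060, 5.000).
Jacobian J = [[-v - 1, -u - 4·v + 2·sin(v)], [2·u·v + 5·v^2 + v, u^2 + 10·u·v + u + 1]].
At the point, J = [[0.000, 1.31706], [2.000, -7.000]] (det J = -2.63412).
Solving J·Δ = −F gives Δ = (-2.286, 0.061).
Then the next iterate is (u, v)₁ = (-1.286, -0.939).
Round to (-1.286, -0.939) and repeat: F = (0.13381, -3.95383), J = [[-0.061, 3.42806], [5.88471, 13.44334]].
Δ = (0.731, -0.026), so (u, v)₂ = (-0.555, -0.965).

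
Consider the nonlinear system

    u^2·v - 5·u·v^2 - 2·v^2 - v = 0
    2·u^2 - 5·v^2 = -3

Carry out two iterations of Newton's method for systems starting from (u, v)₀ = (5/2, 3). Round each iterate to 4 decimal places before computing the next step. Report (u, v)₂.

(1.1430, 1.1542)

At (5/2, 3): F = (-114.7500, -29.5000).
Jacobian J = [[2·u·v - 5·v^2, u^2 - 10·u·v - 4·v - 1], [4·u, -10·v]].
At the point, J = [[-30.0000, -81.7500], [10.0000, -30.0000]] (det J = 1717.5000).
Solving J·Δ = −F gives Δ = (-0.6002, -1.1834).
Then the next iterate is (u, v)₁ = (1.8998, 1.8166).
Round to (1.8998, 1.8166) and repeat: F = (-33.207163, -6.281698), J = [[-9.597824, -39.168927], [7.5992, -18.1660]].
Δ = (-0.7568, -0.6624), so (u, v)₂ = (1.1430, 1.1542).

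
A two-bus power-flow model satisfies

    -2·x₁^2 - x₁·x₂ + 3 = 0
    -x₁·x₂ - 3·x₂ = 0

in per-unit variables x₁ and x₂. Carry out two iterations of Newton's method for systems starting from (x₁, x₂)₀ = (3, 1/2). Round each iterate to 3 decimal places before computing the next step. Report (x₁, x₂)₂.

(1.314, 0.010)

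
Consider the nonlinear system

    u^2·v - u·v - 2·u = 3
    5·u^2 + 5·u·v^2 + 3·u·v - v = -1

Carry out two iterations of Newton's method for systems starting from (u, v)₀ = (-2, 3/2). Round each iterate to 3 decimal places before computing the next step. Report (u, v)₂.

(-0.926, 0.822)

At (-2, 3/2): F = (10.000, -12.000).
Jacobian J = [[2·u·v - v - 2, u^2 - u], [10·u + 5·v^2 + 3·v, 10·u·v + 3·u - 1]].
At the point, J = [[-9.500, 6.000], [-4.250, -37.000]] (det J = 377.000).
Solving J·Δ = −F gives Δ = (0.790, -0.415).
Then the next iterate is (u, v)₁ = (-1.210, 1.085).
Round to (-1.210, 1.085) and repeat: F = (2.32140, -3.82526), J = [[-5.71070, 2.67410], [-2.95887, -17.75850]].
Δ = (0.284, -0.263), so (u, v)₂ = (-0.926, 0.822).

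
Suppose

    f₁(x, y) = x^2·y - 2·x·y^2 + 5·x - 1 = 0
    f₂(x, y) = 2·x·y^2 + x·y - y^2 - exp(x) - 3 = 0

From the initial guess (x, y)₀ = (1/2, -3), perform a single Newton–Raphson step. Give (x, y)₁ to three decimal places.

(0.875, -0.720)

At (1/2, -3): F = (-8.250, -6.14872).
Jacobian J = [[2·x·y - 2·y^2 + 5, x^2 - 4·x·y], [2·y^2 + y - exp(x), 4·x·y + x - 2·y]].
At the point, J = [[-16.000, 6.250], [13.35128, 0.500]] (det J = -91.44549).
Solving J·Δ = −F gives Δ = (0.375, 2.280).
Then the next iterate is (x, y)₁ = (0.875, -0.720).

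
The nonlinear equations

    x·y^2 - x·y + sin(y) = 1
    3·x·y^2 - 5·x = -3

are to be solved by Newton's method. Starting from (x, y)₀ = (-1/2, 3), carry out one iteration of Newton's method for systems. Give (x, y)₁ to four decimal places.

(-0.7989, 1.3803)

At (-1/2, 3): F = (-3.858880, -8.0000).
Jacobian J = [[y^2 - y, 2·x·y - x + cos(y)], [3·y^2 - 5, 6·x·y]].
At the point, J = [[6.0000, -3.489992], [22.0000, -9.0000]] (det J = 22.779835).
Solving J·Δ = −F gives Δ = (-0.2989, -1.6197).
Then the next iterate is (x, y)₁ = (-0.7989, 1.3803).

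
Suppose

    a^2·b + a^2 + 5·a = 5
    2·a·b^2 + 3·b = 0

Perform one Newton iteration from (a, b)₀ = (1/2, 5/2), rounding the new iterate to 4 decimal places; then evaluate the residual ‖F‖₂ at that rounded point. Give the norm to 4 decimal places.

1.4505

At (1/2, 5/2): F = (-1.6250, 13.7500).
Jacobian J = [[2·a·b + 2·a + 5, a^2], [2·b^2, 4·a·b + 3]].
At the point, J = [[8.5000, 0.2500], [12.5000, 8.0000]] (det J = 64.8750).
Solving J·Δ = −F gives Δ = (0.2534, -2.1146).
Then the next iterate is (a, b)₁ = (0.7534, 0.3854).
Re-evaluating at (0.7534, 0.3854): F = (-0.446631, 1.380010), so ‖F‖₂ = 1.4505.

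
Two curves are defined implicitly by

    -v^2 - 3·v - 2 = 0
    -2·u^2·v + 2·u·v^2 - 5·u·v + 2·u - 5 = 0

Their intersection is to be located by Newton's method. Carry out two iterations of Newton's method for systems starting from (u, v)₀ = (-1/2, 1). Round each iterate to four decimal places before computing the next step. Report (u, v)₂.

At (-1/2, 1): F = (-6.0000, -5.0000).
Jacobian J = [[0, -2·v - 3], [-4·u·v + 2·v^2 - 5·v + 2, -2·u^2 + 4·u·v - 5·u]].
At the point, J = [[0.0000, -5.0000], [1.0000, 0.0000]] (det J = 5.0000).
Solving J·Δ = −F gives Δ = (5.0000, -1.2000).
Then the next iterate is (u, v)₁ = (4.5000, -0.2000).
Round to (4.5000, -0.2000) and repeat: F = (-1.4400, 16.9600), J = [[0.0000, -2.6000], [6.6800, -66.6000]].
Δ = (-8.0608, -0.5538), so (u, v)₂ = (-3.5608, -0.7538).

(-3.5608, -0.7538)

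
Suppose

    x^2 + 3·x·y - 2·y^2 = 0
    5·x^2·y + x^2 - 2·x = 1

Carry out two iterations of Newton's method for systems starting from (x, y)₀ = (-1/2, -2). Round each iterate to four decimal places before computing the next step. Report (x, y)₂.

(0.0286, -0.3143)

At (-1/2, -2): F = (-4.7500, -2.2500).
Jacobian J = [[2·x + 3·y, 3·x - 4·y], [10·x·y + 2·x - 2, 5·x^2]].
At the point, J = [[-7.0000, 6.5000], [7.0000, 1.2500]] (det J = -54.2500).
Solving J·Δ = −F gives Δ = (0.1601, 0.9032).
Then the next iterate is (x, y)₁ = (-0.3399, -1.0968).
Round to (-0.3399, -1.0968) and repeat: F = (-1.172002, -0.838246), J = [[-3.9702, 3.3675], [1.048223, 0.577660]].
Δ = (0.3685, 0.7825), so (x, y)₂ = (0.0286, -0.3143).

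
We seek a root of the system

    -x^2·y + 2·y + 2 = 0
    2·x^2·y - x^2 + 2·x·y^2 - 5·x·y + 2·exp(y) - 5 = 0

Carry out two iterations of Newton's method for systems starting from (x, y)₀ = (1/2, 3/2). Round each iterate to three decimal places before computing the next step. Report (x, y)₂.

(2.412, 1.364)

At (1/2, 3/2): F = (4.625, 2.96338).
Jacobian J = [[-2·x·y, -x^2 + 2], [4·x·y - 2·x + 2·y^2 - 5·y, 2·x^2 + 4·x·y - 5·x + 2·exp(y)]].
At the point, J = [[-1.500, 1.750], [-1.000, 9.96338]] (det J = -13.19507).
Solving J·Δ = −F gives Δ = (3.099, 0.014).
Then the next iterate is (x, y)₁ = (3.599, 1.514).
Round to (3.599, 1.514) and repeat: F = (-14.58254, 19.61283), J = [[-10.89777, -10.95280], [11.61194, 38.79589]].
Δ = (-1.187, -0.150), so (x, y)₂ = (2.412, 1.364).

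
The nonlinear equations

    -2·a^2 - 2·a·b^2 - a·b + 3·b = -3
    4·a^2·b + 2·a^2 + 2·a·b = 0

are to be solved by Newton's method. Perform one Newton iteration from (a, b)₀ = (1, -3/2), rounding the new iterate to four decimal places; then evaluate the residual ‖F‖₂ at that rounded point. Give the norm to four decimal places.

2.5575

At (1, -3/2): F = (-6.5000, -7.0000).
Jacobian J = [[-4·a - 2·b^2 - b, -4·a·b - a + 3], [8·a·b + 4·a + 2·b, 4·a^2 + 2·a]].
At the point, J = [[-7.0000, 8.0000], [-11.0000, 6.0000]] (det J = 46.0000).
Solving J·Δ = −F gives Δ = (-0.3696, 0.4891).
Then the next iterate is (a, b)₁ = (0.6304, -1.0109).
Re-evaluating at (0.6304, -1.0109): F = (-1.478672, -2.086678), so ‖F‖₂ = 2.5575.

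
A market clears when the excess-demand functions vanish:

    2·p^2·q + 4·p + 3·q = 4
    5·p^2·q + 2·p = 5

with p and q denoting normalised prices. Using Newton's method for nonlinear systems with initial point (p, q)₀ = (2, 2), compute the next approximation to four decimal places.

(3.4677, -3.0323)

At (2, 2): F = (26.0000, 39.0000).
Jacobian J = [[4·p·q + 4, 2·p^2 + 3], [10·p·q + 2, 5·p^2]].
At the point, J = [[20.0000, 11.0000], [42.0000, 20.0000]] (det J = -62.0000).
Solving J·Δ = −F gives Δ = (1.4677, -5.0323).
Then the next iterate is (p, q)₁ = (3.4677, -3.0323).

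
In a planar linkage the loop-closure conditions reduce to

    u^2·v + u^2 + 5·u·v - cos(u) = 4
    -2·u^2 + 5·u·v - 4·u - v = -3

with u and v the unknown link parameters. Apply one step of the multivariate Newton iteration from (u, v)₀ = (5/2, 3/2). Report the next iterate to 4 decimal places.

(1.3831, 1.0643)

At (5/2, 3/2): F = (31.176144, -2.2500).
Jacobian J = [[2·u·v + 2·u + 5·v + sin(u), u^2 + 5·u], [-4·u + 5·v - 4, 5·u - 1]].
At the point, J = [[20.598472, 18.7500], [-6.5000, 11.5000]] (det J = 358.757430).
Solving J·Δ = −F gives Δ = (-1.1169, -0.4357).
Then the next iterate is (u, v)₁ = (1.3831, 1.0643).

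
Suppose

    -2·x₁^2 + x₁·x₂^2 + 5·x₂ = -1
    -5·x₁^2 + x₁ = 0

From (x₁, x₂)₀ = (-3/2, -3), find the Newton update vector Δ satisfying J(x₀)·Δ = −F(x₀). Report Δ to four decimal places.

At (-3/2, -3): F = (-32.0000, -12.7500).
Jacobian J = [[-4·x₁ + x₂^2, 2·x₁·x₂ + 5], [-10·x₁ + 1, 0]].
At the point, J = [[15.0000, 14.0000], [16.0000, 0.0000]] (det J = -224.0000).
Solving J·Δ = −F gives Δ = (0.7969, 1.4319).

(0.7969, 1.4319)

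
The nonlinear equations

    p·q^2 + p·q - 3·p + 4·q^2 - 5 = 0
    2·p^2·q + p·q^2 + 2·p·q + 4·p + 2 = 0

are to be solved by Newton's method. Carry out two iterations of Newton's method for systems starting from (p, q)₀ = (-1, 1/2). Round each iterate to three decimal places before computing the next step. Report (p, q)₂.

At (-1, 1/2): F = (-1.750, -2.250).
Jacobian J = [[q^2 + q - 3, 2·p·q + p + 8·q], [4·p·q + q^2 + 2·q + 4, 2·p^2 + 2·p·q + 2·p]].
At the point, J = [[-2.250, 2.000], [3.250, -1.000]] (det J = -4.250).
Solving J·Δ = −F gives Δ = (1.471, 2.529).
Then the next iterate is (p, q)₁ = (0.471, 3.029).
Round to (0.471, 3.029) and repeat: F = (36.03437, 12.40258), J = [[9.20384, 27.55632], [24.93948, 4.239]].
Δ = (-0.292, -1.210), so (p, q)₂ = (0.179, 1.819).

(0.179, 1.819)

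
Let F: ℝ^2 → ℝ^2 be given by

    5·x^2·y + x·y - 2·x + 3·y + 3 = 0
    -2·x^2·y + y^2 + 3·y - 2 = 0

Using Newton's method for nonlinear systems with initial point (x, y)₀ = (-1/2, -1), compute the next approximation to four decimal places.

At (-1/2, -1): F = (0.2500, -3.5000).
Jacobian J = [[10·x·y + y - 2, 5·x^2 + x + 3], [-4·x·y, -2·x^2 + 2·y + 3]].
At the point, J = [[2.0000, 3.7500], [-2.0000, 0.5000]] (det J = 8.5000).
Solving J·Δ = −F gives Δ = (-1.5588, 0.7647).
Then the next iterate is (x, y)₁ = (-2.0588, -0.2353).

(-2.0588, -0.2353)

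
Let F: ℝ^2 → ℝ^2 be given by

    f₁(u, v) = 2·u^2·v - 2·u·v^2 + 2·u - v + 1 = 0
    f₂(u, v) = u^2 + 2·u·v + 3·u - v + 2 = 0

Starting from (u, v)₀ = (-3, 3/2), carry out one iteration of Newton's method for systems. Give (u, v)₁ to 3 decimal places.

At (-3, 3/2): F = (34.000, -8.500).
Jacobian J = [[4·u·v - 2·v^2 + 2, 2·u^2 - 4·u·v - 1], [2·u + 2·v + 3, 2·u - 1]].
At the point, J = [[-20.500, 35.000], [0.000, -7.000]] (det J = 143.500).
Solving J·Δ = −F gives Δ = (-0.415, -1.214).
Then the next iterate is (u, v)₁ = (-3.415, 0.286).

(-3.415, 0.286)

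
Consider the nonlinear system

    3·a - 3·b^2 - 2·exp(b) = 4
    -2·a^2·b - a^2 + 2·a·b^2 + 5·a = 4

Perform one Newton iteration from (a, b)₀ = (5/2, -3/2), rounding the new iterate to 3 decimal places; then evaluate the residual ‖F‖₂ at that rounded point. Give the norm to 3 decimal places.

At (5/2, -3/2): F = (-3.69626, 32.250).
Jacobian J = [[3, -6·b - 2·exp(b)], [-4·a·b - 2·a + 2·b^2 + 5, -2·a^2 + 4·a·b]].
At the point, J = [[3.000, 8.55374], [19.500, -27.500]] (det J = -249.29792).
Solving J·Δ = −F gives Δ = (-0.699, 0.677).
Then the next iterate is (a, b)₁ = (1.801, -0.823).
Re-evaluating at (1.801, -0.823): F = (-1.50721, 9.54011), so ‖F‖₂ = 9.658.

9.658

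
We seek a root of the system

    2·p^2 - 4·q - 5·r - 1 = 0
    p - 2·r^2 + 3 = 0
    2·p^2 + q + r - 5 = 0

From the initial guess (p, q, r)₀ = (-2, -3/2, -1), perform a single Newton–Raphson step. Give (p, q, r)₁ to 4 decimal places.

(-1.5031, 1.8491, -0.8742)

At (-2, -3/2, -1): F = (18.0000, -1.0000, 0.5000).
Jacobian J = [[4·p, -4, -5], [1, 0, -4·r], [4·p, 1, 1]].
At the point, J = [[-8.0000, -4.0000, -5.0000], [1.0000, 0.0000, 4.0000], [-8.0000, 1.0000, 1.0000]] (det J = 159.0000).
Solving J·Δ = −F gives Δ = (0.4969, 3.3491, 0.1258).
Then the next iterate is (p, q, r)₁ = (-1.5031, 1.8491, -0.8742).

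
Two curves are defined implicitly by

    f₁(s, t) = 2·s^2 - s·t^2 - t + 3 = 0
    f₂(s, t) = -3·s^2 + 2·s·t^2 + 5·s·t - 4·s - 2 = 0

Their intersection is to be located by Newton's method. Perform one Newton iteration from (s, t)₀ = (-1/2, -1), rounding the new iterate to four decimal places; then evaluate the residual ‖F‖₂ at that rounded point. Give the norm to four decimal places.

11.0260

At (-1/2, -1): F = (5.0000, 0.7500).
Jacobian J = [[4·s - t^2, -2·s·t - 1], [-6·s + 2·t^2 + 5·t - 4, 4·s·t + 5·s]].
At the point, J = [[-3.0000, -2.0000], [-4.0000, -0.5000]] (det J = -6.5000).
Solving J·Δ = −F gives Δ = (-0.1538, 2.7308).
Then the next iterate is (s, t)₁ = (-0.6538, 1.7308).
Re-evaluating at (-0.6538, 1.7308): F = (4.082677, -10.242285), so ‖F‖₂ = 11.0260.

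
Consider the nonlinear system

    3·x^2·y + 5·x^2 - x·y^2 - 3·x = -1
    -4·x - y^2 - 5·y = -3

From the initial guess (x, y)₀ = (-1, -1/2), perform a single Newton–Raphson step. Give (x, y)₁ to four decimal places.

At (-1, -1/2): F = (7.7500, 9.2500).
Jacobian J = [[6·x·y + 10·x - y^2 - 3, 3·x^2 - 2·x·y], [-4, -2·y - 5]].
At the point, J = [[-10.2500, 2.0000], [-4.0000, -4.0000]] (det J = 49.0000).
Solving J·Δ = −F gives Δ = (1.0102, 1.3023).
Then the next iterate is (x, y)₁ = (0.0102, 0.8023).

(0.0102, 0.8023)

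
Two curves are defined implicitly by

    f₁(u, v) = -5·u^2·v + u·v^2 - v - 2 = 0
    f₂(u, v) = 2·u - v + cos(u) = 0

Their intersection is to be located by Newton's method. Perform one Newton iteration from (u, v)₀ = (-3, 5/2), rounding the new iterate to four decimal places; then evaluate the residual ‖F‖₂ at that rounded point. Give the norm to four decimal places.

1305.4697

At (-3, 5/2): F = (-135.7500, -9.489992).
Jacobian J = [[-10·u·v + v^2, -5·u^2 + 2·u·v - 1], [-sin(u) + 2, -1]].
At the point, J = [[81.2500, -61.0000], [2.141120, -1.0000]] (det J = 49.358320).
Solving J·Δ = −F gives Δ = (8.9780, 9.7330).
Then the next iterate is (u, v)₁ = (5.9780, 12.2330).
Re-evaluating at (5.9780, 12.2330): F = (-1305.469528, 0.676791), so ‖F‖₂ = 1305.4697.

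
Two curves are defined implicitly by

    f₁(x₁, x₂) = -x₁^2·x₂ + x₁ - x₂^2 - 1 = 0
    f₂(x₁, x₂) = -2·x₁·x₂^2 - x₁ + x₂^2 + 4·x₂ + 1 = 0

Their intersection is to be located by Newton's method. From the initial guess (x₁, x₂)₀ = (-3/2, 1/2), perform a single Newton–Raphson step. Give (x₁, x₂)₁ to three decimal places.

At (-3/2, 1/2): F = (-3.875, 5.500).
Jacobian J = [[-2·x₁·x₂ + 1, -x₁^2 - 2·x₂], [-2·x₂^2 - 1, -4·x₁·x₂ + 2·x₂ + 4]].
At the point, J = [[2.500, -3.250], [-1.500, 8.000]] (det J = 15.125).
Solving J·Δ = −F gives Δ = (0.868, -0.525).
Then the next iterate is (x₁, x₂)₁ = (-0.632, -0.025).

(-0.632, -0.025)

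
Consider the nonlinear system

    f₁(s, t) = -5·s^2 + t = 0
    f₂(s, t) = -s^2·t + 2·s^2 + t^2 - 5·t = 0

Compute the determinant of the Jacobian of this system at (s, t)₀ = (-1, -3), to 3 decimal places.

-110.000

J = [[-10·s, 1], [-2·s·t + 4·s, -s^2 + 2·t - 5]].
At the point, J = [[10.000, 1.000], [-10.000, -12.000]].
det J = -110.000.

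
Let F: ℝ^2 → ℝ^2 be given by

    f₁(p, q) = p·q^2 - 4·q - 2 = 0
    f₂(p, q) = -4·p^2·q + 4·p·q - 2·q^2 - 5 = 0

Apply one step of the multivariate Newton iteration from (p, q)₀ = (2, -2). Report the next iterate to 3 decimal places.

(1.875, -0.875)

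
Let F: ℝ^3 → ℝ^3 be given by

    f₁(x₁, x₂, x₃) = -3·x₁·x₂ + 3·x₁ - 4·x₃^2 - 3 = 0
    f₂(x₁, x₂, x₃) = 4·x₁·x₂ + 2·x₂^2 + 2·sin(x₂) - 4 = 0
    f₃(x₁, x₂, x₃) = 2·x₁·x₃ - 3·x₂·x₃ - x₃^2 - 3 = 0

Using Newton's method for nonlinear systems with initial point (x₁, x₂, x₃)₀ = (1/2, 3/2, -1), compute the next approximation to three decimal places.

(-0.384, 1.477, -0.201)

At (1/2, 3/2, -1): F = (-7.750, 5.49499, -0.500).
Jacobian J = [[-3·x₂ + 3, -3·x₁, -8·x₃], [4·x₂, 4·x₁ + 4·x₂ + 2·cos(x₂), 0], [2·x₃, -3·x₃, 2·x₁ - 3·x₂ - 2·x₃]].
At the point, J = [[-1.500, -1.500, 8.000], [6.000, 8.14147, 0.000], [-2.000, 3.000, -1.500]] (det J = 279.08191).
Solving J·Δ = −F gives Δ = (-0.884, -0.023, 0.799).
Then the next iterate is (x₁, x₂, x₃)₁ = (-0.384, 1.477, -0.201).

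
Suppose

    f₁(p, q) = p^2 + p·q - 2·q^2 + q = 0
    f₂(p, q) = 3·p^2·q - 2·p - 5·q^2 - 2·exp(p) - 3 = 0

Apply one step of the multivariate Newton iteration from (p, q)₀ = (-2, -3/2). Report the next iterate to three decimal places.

(-1.253, -0.879)

At (-2, -3/2): F = (1.000, -28.52067).
Jacobian J = [[2·p + q, p - 4·q + 1], [6·p·q - 2·exp(p) - 2, 3·p^2 - 10·q]].
At the point, J = [[-5.500, 5.000], [15.72933, 27.000]] (det J = -227.14665).
Solving J·Δ = −F gives Δ = (0.747, 0.621).
Then the next iterate is (p, q)₁ = (-1.253, -0.879).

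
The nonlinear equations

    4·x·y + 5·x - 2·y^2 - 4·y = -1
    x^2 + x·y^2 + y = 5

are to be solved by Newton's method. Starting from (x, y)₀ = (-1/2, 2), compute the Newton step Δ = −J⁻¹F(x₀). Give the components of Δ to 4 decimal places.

(1.5517, -0.0948)

At (-1/2, 2): F = (-21.5000, -4.7500).
Jacobian J = [[4·y + 5, 4·x - 4·y - 4], [2·x + y^2, 2·x·y + 1]].
At the point, J = [[13.0000, -14.0000], [3.0000, -1.0000]] (det J = 29.0000).
Solving J·Δ = −F gives Δ = (1.5517, -0.0948).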